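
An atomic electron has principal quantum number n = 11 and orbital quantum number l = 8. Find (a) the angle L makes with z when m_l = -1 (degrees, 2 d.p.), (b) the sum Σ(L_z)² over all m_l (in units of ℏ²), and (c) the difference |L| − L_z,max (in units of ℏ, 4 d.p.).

For m_l = -1: cos θ = -1/√72, θ ≈ 96.77°.
Σ m_l² = 408, so Σ(L_z)² = 408 ℏ².
|L| − L_z,max = (6√2 − 8)ℏ ≈ 0.4853ℏ.

θ(m_l=-1) ≈ 96.77°; Σ(L_z)² = 408 ℏ²; |L|−L_z,max ≈ 0.4853ℏ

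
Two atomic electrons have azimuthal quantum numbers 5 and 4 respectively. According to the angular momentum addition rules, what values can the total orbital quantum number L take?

L = 1, 2, 3, 4, 5, 6, 7, 8, 9

L runs from |5 − 4| = 1 to 5 + 4 = 9.
L ∈ {1, 2, 3, 4, 5, 6, 7, 8, 9}.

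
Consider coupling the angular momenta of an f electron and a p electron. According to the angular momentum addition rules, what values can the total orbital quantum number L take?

L = 2, 3, 4

L runs from |3 − 1| = 2 to 3 + 1 = 4.
So L can be 2, 3, 4.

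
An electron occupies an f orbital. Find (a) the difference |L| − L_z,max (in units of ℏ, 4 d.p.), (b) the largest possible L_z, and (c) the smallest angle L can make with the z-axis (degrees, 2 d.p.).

|L|−L_z,max ≈ 0.4641ℏ; L_z,max = 3ℏ; θ_min ≈ 30.00°

F corresponds to l = 3.
|L| − L_z,max = (2√3 − 3)ℏ ≈ 0.4641ℏ.
L_z,max = lℏ = 3ℏ.
cos θ_min = 3/√12, so θ_min ≈ 30.00°.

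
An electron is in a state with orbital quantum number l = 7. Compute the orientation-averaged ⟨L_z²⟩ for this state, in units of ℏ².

The allowed m_l values are -7, -6, -5, -4, -3, -2, -1, 0, 1, 2, 3, 4, 5, 6, 7.
Average of L_z² over 15 states: 280/15 ℏ² = 18.67 ℏ².

⟨L_z²⟩ = 18.67 ℏ²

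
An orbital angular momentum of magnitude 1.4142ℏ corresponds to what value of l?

l = 1

|L| = ℏ√(l(l+1)), so l(l+1) = 2.
The positive root is l = 1.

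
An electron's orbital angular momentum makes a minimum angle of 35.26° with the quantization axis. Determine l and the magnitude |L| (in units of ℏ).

At minimum angle, m_l = l, so cos θ = l/√(l(l+1)); cos²θ = l/(l+1) = 0.6667.
l = cos²θ/sin²θ ≈ 2.
Then |L| = ℏ√(2·3) = √6 ℏ.

l = 2, |L| = √6 ℏ ≈ 2.449ℏ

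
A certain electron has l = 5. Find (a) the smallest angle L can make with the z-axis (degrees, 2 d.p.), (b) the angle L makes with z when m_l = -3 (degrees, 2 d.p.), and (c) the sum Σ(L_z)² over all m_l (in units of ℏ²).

θ_min ≈ 24.09°; θ(m_l=-3) ≈ 123.21°; Σ(L_z)² = 110 ℏ²

cos θ_min = 5/√30, so θ_min ≈ 24.09°.
For m_l = -3: cos θ = -3/√30, θ ≈ 123.21°.
Σ m_l² = 110, so Σ(L_z)² = 110 ℏ².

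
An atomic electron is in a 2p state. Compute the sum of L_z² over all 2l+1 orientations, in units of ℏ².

Σ(L_z)² = 2 ℏ²

The 2p subshell has l = 1.
m_l ∈ {-1, 0, 1}.
Σ m_l² = 2·(1) = 2.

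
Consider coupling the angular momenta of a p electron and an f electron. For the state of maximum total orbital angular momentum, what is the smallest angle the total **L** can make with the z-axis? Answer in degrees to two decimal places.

By the triangle rule, |l₁ − l₂| ≤ L ≤ l₁ + l₂.
L ∈ {2, 3, 4}.
The maximum is L = 4, with |L_tot| = ℏ√(4·5) = 2√5 ℏ.
The minimum angle with z is arccos(4/√20) ≈ 26.57°.

θ_min ≈ 26.57°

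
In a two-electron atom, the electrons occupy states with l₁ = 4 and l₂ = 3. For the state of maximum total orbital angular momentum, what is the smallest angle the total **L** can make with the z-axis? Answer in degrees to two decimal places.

θ_min ≈ 20.70°

The total orbital quantum number L ranges from |l₁ − l₂| to l₁ + l₂ in integer steps.
So L can be 1, 2, 3, 4, 5, 6, 7.
The maximum is L = 7, with |L_tot| = ℏ√(7·8) = 2√14 ℏ.
The minimum angle with z is arccos(7/√56) ≈ 20.70°.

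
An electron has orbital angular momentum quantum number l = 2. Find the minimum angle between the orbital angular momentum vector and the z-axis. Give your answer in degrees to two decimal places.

θ_min ≈ 35.26°

|L| = √(l(l+1)) ℏ = √6 ℏ.
The smallest angle corresponds to the largest L_z, i.e. m_l = l = 2, giving L_z = 2ℏ.
cos θ_min = 2/√6, so θ_min ≈ 35.26°.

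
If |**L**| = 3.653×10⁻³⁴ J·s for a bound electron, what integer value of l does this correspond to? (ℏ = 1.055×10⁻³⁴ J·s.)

Dividing by ℏ: |L|/ℏ ≈ 3.463.
Set l(l+1) = 11.99; the integer solution is l = 3.

l = 3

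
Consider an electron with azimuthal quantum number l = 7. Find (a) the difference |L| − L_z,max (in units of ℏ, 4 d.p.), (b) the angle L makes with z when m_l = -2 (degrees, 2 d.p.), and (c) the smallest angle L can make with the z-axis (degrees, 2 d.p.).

|L|−L_z,max ≈ 0.4833ℏ; θ(m_l=-2) ≈ 105.50°; θ_min ≈ 20.70°

|L| − L_z,max = (2√14 − 7)ℏ ≈ 0.4833ℏ.
For m_l = -2: cos θ = -2/√56, θ ≈ 105.50°.
cos θ_min = 7/√56, so θ_min ≈ 20.70°.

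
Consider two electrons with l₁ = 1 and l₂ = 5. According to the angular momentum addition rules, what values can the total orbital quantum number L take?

Angular momentum addition gives L = |l₁ − l₂|, …, l₁ + l₂.
Allowed values: L = 4, 5, 6.

L = 4, 5, 6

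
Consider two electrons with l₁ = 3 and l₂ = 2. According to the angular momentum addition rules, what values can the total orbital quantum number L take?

Angular momentum addition gives L = |l₁ − l₂|, …, l₁ + l₂.
So L can be 1, 2, 3, 4, 5.

L = 1, 2, 3, 4, 5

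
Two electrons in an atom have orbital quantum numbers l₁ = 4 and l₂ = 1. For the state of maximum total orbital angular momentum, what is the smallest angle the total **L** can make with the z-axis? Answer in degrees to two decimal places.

θ_min ≈ 24.09°

L runs from |4 − 1| = 3 to 4 + 1 = 5.
L ∈ {3, 4, 5}.
The maximum is L = 5, with |L_tot| = ℏ√(5·6) = √30 ℏ.
The minimum angle with z is arccos(5/√30) ≈ 24.09°.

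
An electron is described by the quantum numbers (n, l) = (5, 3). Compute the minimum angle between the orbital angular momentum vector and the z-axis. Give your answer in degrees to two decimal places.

|L| = ℏ√(l(l+1)) = 2√3 ℏ.
The smallest angle corresponds to the largest L_z, i.e. m_l = l = 3, giving L_z = 3ℏ.
cos θ_min = 3/√12, so θ_min ≈ 30.00°.

θ_min ≈ 30.00°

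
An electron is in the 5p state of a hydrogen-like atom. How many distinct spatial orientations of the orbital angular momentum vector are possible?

For 5p, l = 1.
The number of m_l values is 2l + 1 = 2·1 + 1 = 3.

3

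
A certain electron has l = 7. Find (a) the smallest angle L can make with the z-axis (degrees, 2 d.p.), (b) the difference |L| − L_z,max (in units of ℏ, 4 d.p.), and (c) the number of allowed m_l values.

cos θ_min = 7/√56, so θ_min ≈ 20.70°.
|L| − L_z,max = (2√14 − 7)ℏ ≈ 0.4833ℏ.
There are 2l+1 = 15 values of m_l.

θ_min ≈ 20.70°; |L|−L_z,max ≈ 0.4833ℏ; 15 values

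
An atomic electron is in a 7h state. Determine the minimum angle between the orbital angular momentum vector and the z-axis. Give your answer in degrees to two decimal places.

θ_min ≈ 24.09°

7h means n = 7, l = 5.
|L| = √(l(l+1)) ℏ = √30 ℏ.
The smallest angle corresponds to the largest L_z, i.e. m_l = l = 5, giving L_z = 5ℏ.
cos θ_min = 5/√30, so θ_min ≈ 24.09°.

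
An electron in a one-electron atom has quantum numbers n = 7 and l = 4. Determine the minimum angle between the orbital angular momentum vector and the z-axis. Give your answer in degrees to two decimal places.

|L| = √(l(l+1)) ℏ = 2√5 ℏ.
The smallest angle corresponds to the largest L_z, i.e. m_l = l = 4, giving L_z = 4ℏ.
cos θ_min = 4/√20, so θ_min ≈ 26.57°.

θ_min ≈ 26.57°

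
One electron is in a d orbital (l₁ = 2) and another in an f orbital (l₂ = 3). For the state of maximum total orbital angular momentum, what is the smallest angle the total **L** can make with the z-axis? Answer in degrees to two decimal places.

θ_min ≈ 24.09°

L runs from |2 − 3| = 1 to 2 + 3 = 5.
Allowed values: L = 1, 2, 3, 4, 5.
The maximum is L = 5, with |L_tot| = ℏ√(5·6) = √30 ℏ.
The minimum angle with z is arccos(5/√30) ≈ 24.09°.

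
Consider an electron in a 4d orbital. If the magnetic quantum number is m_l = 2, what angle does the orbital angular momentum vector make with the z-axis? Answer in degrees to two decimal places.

The 4d subshell has l = 2.
|L| = ℏ√(l(l+1)) = √6 ℏ.
L_z = m_l ℏ = 2ℏ.
cos θ = L_z/|L| = 2/√6, so θ ≈ 35.26°.

θ ≈ 35.26°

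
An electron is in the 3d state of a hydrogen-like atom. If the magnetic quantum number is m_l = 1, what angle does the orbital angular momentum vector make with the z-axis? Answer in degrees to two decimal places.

For 3d, l = 2.
|L| = ℏ√(l(l+1)) = √6 ℏ.
L_z = m_l ℏ = 1ℏ.
cos θ = L_z/|L| = 1/√6, so θ ≈ 65.91°.

θ ≈ 65.91°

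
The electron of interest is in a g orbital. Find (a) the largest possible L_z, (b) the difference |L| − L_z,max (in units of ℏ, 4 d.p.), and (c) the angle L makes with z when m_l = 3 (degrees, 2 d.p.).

G corresponds to l = 4.
L_z,max = lℏ = 4ℏ.
|L| − L_z,max = (2√5 − 4)ℏ ≈ 0.4721ℏ.
For m_l = 3: cos θ = 3/√20, θ ≈ 47.87°.

L_z,max = 4ℏ; |L|−L_z,max ≈ 0.4721ℏ; θ(m_l=3) ≈ 47.87°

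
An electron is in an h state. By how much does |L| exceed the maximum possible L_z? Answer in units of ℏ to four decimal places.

For an h orbital, l = 5.
|L| = √30 ℏ ≈ 5.4772ℏ, while L_z,max = lℏ = 5ℏ.
The difference is (√30 − 5)ℏ ≈ 0.4772ℏ.

|L| − L_z,max ≈ 0.4772ℏ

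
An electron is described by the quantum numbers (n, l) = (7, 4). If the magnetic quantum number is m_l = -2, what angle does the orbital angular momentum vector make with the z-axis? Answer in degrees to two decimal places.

|L| = ℏ√(l(l+1)) = 2√5 ℏ.
L_z = m_l ℏ = −2ℏ.
cos θ = L_z/|L| = -2/√20, so θ ≈ 116.57°.

θ ≈ 116.57°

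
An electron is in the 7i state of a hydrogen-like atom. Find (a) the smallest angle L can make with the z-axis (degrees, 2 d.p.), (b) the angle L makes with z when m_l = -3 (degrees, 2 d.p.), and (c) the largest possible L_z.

θ_min ≈ 22.21°; θ(m_l=-3) ≈ 117.58°; L_z,max = 6ℏ

For 7i, l = 6.
cos θ_min = 6/√42, so θ_min ≈ 22.21°.
For m_l = -3: cos θ = -3/√42, θ ≈ 117.58°.
L_z,max = lℏ = 6ℏ.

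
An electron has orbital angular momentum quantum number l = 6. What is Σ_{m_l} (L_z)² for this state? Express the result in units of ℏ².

Σ(L_z)² = 182 ℏ²

The allowed m_l values are -6, -5, -4, -3, -2, -1, 0, 1, 2, 3, 4, 5, 6.
Σ m_l² = l(l+1)(2l+1)/3 = 6·7·13/3 = 182.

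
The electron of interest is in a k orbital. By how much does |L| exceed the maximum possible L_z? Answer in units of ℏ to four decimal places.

|L| − L_z,max ≈ 0.4833ℏ

A k state has l = 7.
|L| = 2√14 ℏ ≈ 7.4833ℏ, while L_z,max = lℏ = 7ℏ.
The difference is (2√14 − 7)ℏ ≈ 0.4833ℏ.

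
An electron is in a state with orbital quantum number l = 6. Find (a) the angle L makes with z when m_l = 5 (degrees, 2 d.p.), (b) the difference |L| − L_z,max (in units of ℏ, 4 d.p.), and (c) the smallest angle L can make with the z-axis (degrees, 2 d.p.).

For m_l = 5: cos θ = 5/√42, θ ≈ 39.51°.
|L| − L_z,max = (√42 − 6)ℏ ≈ 0.4807ℏ.
cos θ_min = 6/√42, so θ_min ≈ 22.21°.

θ(m_l=5) ≈ 39.51°; |L|−L_z,max ≈ 0.4807ℏ; θ_min ≈ 22.21°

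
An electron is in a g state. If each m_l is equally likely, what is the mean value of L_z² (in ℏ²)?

⟨L_z²⟩ = 6.667 ℏ²

For a g orbital, l = 4.
The allowed m_l values are -4, -3, -2, -1, 0, 1, 2, 3, 4.
⟨L_z²⟩ = ℏ²·(Σ m_l²)/(2l+1) = ℏ²·60/9 = 6.667ℏ².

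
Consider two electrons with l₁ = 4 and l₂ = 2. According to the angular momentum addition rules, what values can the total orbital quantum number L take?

Angular momentum addition gives L = |l₁ − l₂|, …, l₁ + l₂.
L ∈ {2, 3, 4, 5, 6}.

L = 2, 3, 4, 5, 6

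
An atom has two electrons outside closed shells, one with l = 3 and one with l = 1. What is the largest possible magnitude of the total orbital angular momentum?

Angular momentum addition gives L = |l₁ − l₂|, …, l₁ + l₂.
L ∈ {2, 3, 4}.
The largest magnitude corresponds to L = 4: |L_tot| = ℏ√(4·5) = 2√5 ℏ.

|L_tot|_max = 2√5 ℏ ≈ 4.472ℏ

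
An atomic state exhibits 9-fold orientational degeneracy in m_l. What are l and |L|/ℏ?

l = 4, |L| = 2√5 ℏ ≈ 4.472ℏ

Since there are 2l+1 = 9 values of m_l, l = 4.
|L| = ℏ√(l(l+1)) = ℏ√(4·5) = 2√5 ℏ.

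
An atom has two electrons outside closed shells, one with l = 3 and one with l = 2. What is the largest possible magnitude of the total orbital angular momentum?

|L_tot|_max = √30 ℏ ≈ 5.477ℏ

By the triangle rule, |l₁ − l₂| ≤ L ≤ l₁ + l₂.
L ∈ {1, 2, 3, 4, 5}.
The largest magnitude corresponds to L = 5: |L_tot| = ℏ√(5·6) = √30 ℏ.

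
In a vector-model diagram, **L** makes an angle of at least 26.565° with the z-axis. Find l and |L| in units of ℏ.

l = 4, |L| = 2√5 ℏ ≈ 4.472ℏ

cos θ_min = l/√(l(l+1)) = √(l/(l+1)), so l/(l+1) = cos²(26.565°) = 0.8000.
l = cos²θ/sin²θ ≈ 4.
Then |L| = ℏ√(4·5) = 2√5 ℏ.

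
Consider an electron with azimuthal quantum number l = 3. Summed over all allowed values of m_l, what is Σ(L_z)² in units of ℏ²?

Σ(L_z)² = 28 ℏ²

m_l runs from −3 to 3, i.e. {-3, -2, -1, 0, 1, 2, 3}.
Σ m_l² = 2·(1 + 4 + 9) = 28.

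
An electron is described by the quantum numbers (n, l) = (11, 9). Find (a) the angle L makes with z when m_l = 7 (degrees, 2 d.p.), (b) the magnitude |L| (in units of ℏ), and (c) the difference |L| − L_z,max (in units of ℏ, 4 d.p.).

θ(m_l=7) ≈ 42.45°; |L| = 3√10 ℏ ≈ 9.487ℏ; |L|−L_z,max ≈ 0.4868ℏ

For m_l = 7: cos θ = 7/√90, θ ≈ 42.45°.
|L| = ℏ√(9·10) = 3√10 ℏ ≈ 9.487ℏ.
|L| − L_z,max = (3√10 − 9)ℏ ≈ 0.4868ℏ.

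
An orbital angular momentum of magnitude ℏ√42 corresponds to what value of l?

|L| = ℏ√(l(l+1)), so l(l+1) = 42.
The positive root is l = 6.

l = 6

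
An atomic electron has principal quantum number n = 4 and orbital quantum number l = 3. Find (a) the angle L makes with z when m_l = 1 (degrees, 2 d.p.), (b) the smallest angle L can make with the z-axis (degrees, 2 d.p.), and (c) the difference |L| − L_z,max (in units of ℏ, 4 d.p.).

For m_l = 1: cos θ = 1/√12, θ ≈ 73.22°.
cos θ_min = 3/√12, so θ_min ≈ 30.00°.
|L| − L_z,max = (2√3 − 3)ℏ ≈ 0.4641ℏ.

θ(m_l=1) ≈ 73.22°; θ_min ≈ 30.00°; |L|−L_z,max ≈ 0.4641ℏ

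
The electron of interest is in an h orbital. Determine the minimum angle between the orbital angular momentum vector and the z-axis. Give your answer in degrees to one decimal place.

θ_min ≈ 24.1°

An h state has l = 5.
|L| = √(l(l+1)) ℏ = √30 ℏ.
The smallest angle corresponds to the largest L_z, i.e. m_l = l = 5, giving L_z = 5ℏ.
cos θ_min = 5/√30, so θ_min ≈ 24.1°.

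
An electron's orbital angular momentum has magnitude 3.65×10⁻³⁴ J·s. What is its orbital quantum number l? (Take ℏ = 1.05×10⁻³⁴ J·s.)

Dividing by ℏ: |L|/ℏ ≈ 3.476.
Set l(l+1) = 12.08; the integer solution is l = 3.

l = 3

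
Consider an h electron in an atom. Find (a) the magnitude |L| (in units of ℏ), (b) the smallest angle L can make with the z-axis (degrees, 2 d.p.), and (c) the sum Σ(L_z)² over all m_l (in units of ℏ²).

The letter h corresponds to l = 5.
|L| = ℏ√(5·6) = √30 ℏ ≈ 5.477ℏ.
cos θ_min = 5/√30, so θ_min ≈ 24.09°.
Σ m_l² = 110, so Σ(L_z)² = 110 ℏ².

|L| = √30 ℏ ≈ 5.477ℏ; θ_min ≈ 24.09°; Σ(L_z)² = 110 ℏ²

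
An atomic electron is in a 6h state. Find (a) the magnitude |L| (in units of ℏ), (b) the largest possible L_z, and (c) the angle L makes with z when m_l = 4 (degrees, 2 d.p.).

|L| = √30 ℏ ≈ 5.477ℏ; L_z,max = 5ℏ; θ(m_l=4) ≈ 43.09°

The 6h subshell has l = 5.
|L| = ℏ√(5·6) = √30 ℏ ≈ 5.477ℏ.
L_z,max = lℏ = 5ℏ.
For m_l = 4: cos θ = 4/√30, θ ≈ 43.09°.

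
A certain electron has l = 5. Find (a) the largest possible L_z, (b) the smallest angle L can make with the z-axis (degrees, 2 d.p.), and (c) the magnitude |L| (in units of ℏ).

L_z,max = lℏ = 5ℏ.
cos θ_min = 5/√30, so θ_min ≈ 24.09°.
|L| = ℏ√(5·6) = √30 ℏ ≈ 5.477ℏ.

L_z,max = 5ℏ; θ_min ≈ 24.09°; |L| = √30 ℏ ≈ 5.477ℏ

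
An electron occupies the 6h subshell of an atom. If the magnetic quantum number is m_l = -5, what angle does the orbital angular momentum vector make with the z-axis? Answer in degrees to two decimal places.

θ ≈ 155.91°

The 6h subshell has l = 5.
|L| = ℏ√(l(l+1)) = √30 ℏ.
L_z = m_l ℏ = −5ℏ.
cos θ = L_z/|L| = -5/√30, so θ ≈ 155.91°.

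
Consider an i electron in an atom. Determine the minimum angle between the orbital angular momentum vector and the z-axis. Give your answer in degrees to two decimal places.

θ_min ≈ 22.21°

For an i orbital, l = 6.
|L| = √(l(l+1)) ℏ = √42 ℏ.
The smallest angle corresponds to the largest L_z, i.e. m_l = l = 6, giving L_z = 6ℏ.
cos θ_min = 6/√42, so θ_min ≈ 22.21°.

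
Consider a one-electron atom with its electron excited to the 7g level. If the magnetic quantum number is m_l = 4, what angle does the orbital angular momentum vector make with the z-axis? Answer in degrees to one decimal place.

θ ≈ 26.6°

The 7g level has l = 4.
|L|² = l(l+1)ℏ² = 20ℏ², so |L| = 2√5 ℏ.
L_z = m_l ℏ = 4ℏ.
cos θ = L_z/|L| = 4/√20, so θ ≈ 26.6°.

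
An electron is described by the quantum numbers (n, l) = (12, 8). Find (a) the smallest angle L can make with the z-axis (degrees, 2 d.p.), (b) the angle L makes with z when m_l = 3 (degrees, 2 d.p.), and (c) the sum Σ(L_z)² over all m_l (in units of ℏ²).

θ_min ≈ 19.47°; θ(m_l=3) ≈ 69.30°; Σ(L_z)² = 408 ℏ²

cos θ_min = 8/√72, so θ_min ≈ 19.47°.
For m_l = 3: cos θ = 3/√72, θ ≈ 69.30°.
Σ m_l² = 408, so Σ(L_z)² = 408 ℏ².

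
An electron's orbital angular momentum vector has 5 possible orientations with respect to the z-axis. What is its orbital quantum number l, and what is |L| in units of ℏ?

5 = 2l + 1, so l = (5−1)/2 = 2.
Then |L| = √(l(l+1)) ℏ = √6 ℏ.

l = 2, |L| = √6 ℏ ≈ 2.449ℏ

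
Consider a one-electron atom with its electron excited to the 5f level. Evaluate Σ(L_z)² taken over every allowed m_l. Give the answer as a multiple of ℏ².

The 5f level has l = 3.
m_l runs from −3 to 3, i.e. {-3, -2, -1, 0, 1, 2, 3}.
Summing m² from −3 to 3: Σ m_l² = 28.

Σ(L_z)² = 28 ℏ²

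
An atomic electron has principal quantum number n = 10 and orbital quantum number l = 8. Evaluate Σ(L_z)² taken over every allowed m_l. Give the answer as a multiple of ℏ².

m_l runs from −8 to 8, i.e. {-8, -7, -6, -5, -4, -3, -2, -1, 0, 1, 2, 3, 4, 5, 6, 7, 8}.
Σ m_l² = 2·(1 + 4 + 9 + 16 + 25 + 36 + 49 + 64) = 408.

Σ(L_z)² = 408 ℏ²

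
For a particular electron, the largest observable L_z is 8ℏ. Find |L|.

The maximum L_z equals lℏ, giving l = 8.
|L| = √(l(l+1)) ℏ = 6√2 ℏ.

|L| = 6√2 ℏ ≈ 8.485ℏ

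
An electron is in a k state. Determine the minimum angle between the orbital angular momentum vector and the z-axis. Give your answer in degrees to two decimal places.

θ_min ≈ 20.70°

K corresponds to l = 7.
|L| = √(l(l+1)) ℏ = 2√14 ℏ.
The smallest angle corresponds to the largest L_z, i.e. m_l = l = 7, giving L_z = 7ℏ.
cos θ_min = 7/√56, so θ_min ≈ 20.70°.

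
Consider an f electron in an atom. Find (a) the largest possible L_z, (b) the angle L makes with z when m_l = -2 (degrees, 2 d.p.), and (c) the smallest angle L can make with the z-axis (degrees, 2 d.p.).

L_z,max = 3ℏ; θ(m_l=-2) ≈ 125.26°; θ_min ≈ 30.00°

For an f orbital, l = 3.
L_z,max = lℏ = 3ℏ.
For m_l = -2: cos θ = -2/√12, θ ≈ 125.26°.
cos θ_min = 3/√12, so θ_min ≈ 30.00°.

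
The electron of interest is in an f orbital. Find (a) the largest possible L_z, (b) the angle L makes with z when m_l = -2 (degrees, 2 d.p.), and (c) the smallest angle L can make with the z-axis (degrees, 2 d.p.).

For an f orbital, l = 3.
L_z,max = lℏ = 3ℏ.
For m_l = -2: cos θ = -2/√12, θ ≈ 125.26°.
cos θ_min = 3/√12, so θ_min ≈ 30.00°.

L_z,max = 3ℏ; θ(m_l=-2) ≈ 125.26°; θ_min ≈ 30.00°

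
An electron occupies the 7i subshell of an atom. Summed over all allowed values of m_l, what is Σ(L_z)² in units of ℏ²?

7i means n = 7, l = 6.
m_l runs from −6 to 6, i.e. {-6, -5, -4, -3, -2, -1, 0, 1, 2, 3, 4, 5, 6}.
Σ m_l² = 2·(1 + 4 + 9 + 16 + 25 + 36) = 182.

Σ(L_z)² = 182 ℏ²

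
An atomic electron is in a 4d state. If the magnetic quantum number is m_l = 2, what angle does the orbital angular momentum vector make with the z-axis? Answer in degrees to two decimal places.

θ ≈ 35.26°

The 4d subshell has l = 2.
|L| = √(l(l+1)) ℏ = √6 ℏ.
L_z = m_l ℏ = 2ℏ.
cos θ = L_z/|L| = 2/√6, so θ ≈ 35.26°.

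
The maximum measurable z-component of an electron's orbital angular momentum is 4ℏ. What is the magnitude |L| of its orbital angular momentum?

L_z,max = lℏ, so l = 4.
|L| = √(l(l+1)) ℏ = 2√5 ℏ.

|L| = 2√5 ℏ ≈ 4.472ℏ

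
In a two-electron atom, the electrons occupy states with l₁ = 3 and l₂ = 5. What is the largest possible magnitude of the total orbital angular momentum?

L runs from |3 − 5| = 2 to 3 + 5 = 8.
So L can be 2, 3, 4, 5, 6, 7, 8.
The largest magnitude corresponds to L = 8: |L_tot| = ℏ√(8·9) = 6√2 ℏ.

|L_tot|_max = 6√2 ℏ ≈ 8.485ℏ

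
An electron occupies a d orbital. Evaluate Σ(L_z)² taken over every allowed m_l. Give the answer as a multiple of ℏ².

Σ(L_z)² = 10 ℏ²

A d state has l = 2.
The allowed m_l values are -2, -1, 0, 1, 2.
Σ m_l² = l(l+1)(2l+1)/3 = 2·3·5/3 = 10.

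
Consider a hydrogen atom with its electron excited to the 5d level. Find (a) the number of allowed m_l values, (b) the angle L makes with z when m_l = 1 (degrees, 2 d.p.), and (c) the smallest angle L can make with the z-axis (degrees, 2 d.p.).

5 values; θ(m_l=1) ≈ 65.91°; θ_min ≈ 35.26°

The 5d level has l = 2.
There are 2l+1 = 5 values of m_l.
For m_l = 1: cos θ = 1/√6, θ ≈ 65.91°.
cos θ_min = 2/√6, so θ_min ≈ 35.26°.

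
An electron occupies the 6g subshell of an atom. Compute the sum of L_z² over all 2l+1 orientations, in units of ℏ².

Σ(L_z)² = 60 ℏ²

For 6g, l = 4.
m_l ∈ {-4, -3, -2, -1, 0, 1, 2, 3, 4}.
Summing m² from −4 to 4: Σ m_l² = 60.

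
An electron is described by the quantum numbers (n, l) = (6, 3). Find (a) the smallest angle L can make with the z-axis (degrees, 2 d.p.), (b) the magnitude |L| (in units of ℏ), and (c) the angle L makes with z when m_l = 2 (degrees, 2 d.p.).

θ_min ≈ 30.00°; |L| = 2√3 ℏ ≈ 3.464ℏ; θ(m_l=2) ≈ 54.74°

cos θ_min = 3/√12, so θ_min ≈ 30.00°.
|L| = ℏ√(3·4) = 2√3 ℏ ≈ 3.464ℏ.
For m_l = 2: cos θ = 2/√12, θ ≈ 54.74°.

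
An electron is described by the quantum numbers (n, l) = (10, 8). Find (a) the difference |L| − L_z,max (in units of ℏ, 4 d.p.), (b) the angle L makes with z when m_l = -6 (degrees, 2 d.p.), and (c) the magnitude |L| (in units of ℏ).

|L|−L_z,max ≈ 0.4853ℏ; θ(m_l=-6) ≈ 135.00°; |L| = 6√2 ℏ ≈ 8.485ℏ

|L| − L_z,max = (6√2 − 8)ℏ ≈ 0.4853ℏ.
For m_l = -6: cos θ = -6/√72, θ ≈ 135.00°.
|L| = ℏ√(8·9) = 6√2 ℏ ≈ 8.485ℏ.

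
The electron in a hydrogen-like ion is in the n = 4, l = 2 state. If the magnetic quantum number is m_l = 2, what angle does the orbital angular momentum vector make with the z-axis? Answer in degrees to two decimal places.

θ ≈ 35.26°

|L| = √(l(l+1)) ℏ = √6 ℏ.
L_z = m_l ℏ = 2ℏ.
cos θ = L_z/|L| = 2/√6, so θ ≈ 35.26°.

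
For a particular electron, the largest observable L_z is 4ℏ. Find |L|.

|L| = 2√5 ℏ ≈ 4.472ℏ

Since max m_l = l, l = 4.
|L| = √(l(l+1)) ℏ = 2√5 ℏ.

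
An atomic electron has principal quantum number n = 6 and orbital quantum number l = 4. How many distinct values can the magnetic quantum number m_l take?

9

The number of m_l values is 2l + 1 = 2·4 + 1 = 9.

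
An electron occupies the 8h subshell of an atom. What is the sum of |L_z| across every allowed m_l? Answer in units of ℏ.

The 8h subshell has l = 5.
m_l runs from −5 to 5, i.e. {-5, -4, -3, -2, -1, 0, 1, 2, 3, 4, 5}.
Σ|m_l| = 2·5(5+1)/2 = 30.

Σ|L_z| = 30 ℏ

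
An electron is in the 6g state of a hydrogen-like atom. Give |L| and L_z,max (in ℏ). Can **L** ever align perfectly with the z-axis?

6g means n = 6, l = 4.
|L| = 2√5 ℏ ≈ 4.4721ℏ, while L_z,max = lℏ = 4ℏ.
Since |L| > L_z,max, the vector can never point exactly along z; the closest it comes is θ_min = arccos(4/√20) ≈ 26.6°.

No: L_z,max = 4ℏ < |L| = 2√5 ℏ ≈ 4.472ℏ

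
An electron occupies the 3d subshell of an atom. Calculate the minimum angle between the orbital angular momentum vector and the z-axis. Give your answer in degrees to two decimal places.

The 3d subshell has l = 2.
|L| = √(l(l+1)) ℏ = √6 ℏ.
The smallest angle corresponds to the largest L_z, i.e. m_l = l = 2, giving L_z = 2ℏ.
cos θ_min = 2/√6, so θ_min ≈ 35.26°.

θ_min ≈ 35.26°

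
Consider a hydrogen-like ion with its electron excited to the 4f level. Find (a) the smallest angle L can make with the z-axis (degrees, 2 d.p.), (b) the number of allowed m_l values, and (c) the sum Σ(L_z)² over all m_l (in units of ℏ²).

θ_min ≈ 30.00°; 7 values; Σ(L_z)² = 28 ℏ²

The 4f level has l = 3.
cos θ_min = 3/√12, so θ_min ≈ 30.00°.
There are 2l+1 = 7 values of m_l.
Σ m_l² = 28, so Σ(L_z)² = 28 ℏ².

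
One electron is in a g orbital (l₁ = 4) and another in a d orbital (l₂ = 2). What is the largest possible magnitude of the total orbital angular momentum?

The total orbital quantum number L ranges from |l₁ − l₂| to l₁ + l₂ in integer steps.
So L can be 2, 3, 4, 5, 6.
The largest magnitude corresponds to L = 6: |L_tot| = ℏ√(6·7) = √42 ℏ.

|L_tot|_max = √42 ℏ ≈ 6.481ℏ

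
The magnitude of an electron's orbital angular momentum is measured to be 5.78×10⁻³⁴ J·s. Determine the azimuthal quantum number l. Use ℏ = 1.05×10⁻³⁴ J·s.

In units of ℏ, |L| ≈ 5.505.
l(l+1) ≈ 5.505² ≈ 30.30, so l = 5.

l = 5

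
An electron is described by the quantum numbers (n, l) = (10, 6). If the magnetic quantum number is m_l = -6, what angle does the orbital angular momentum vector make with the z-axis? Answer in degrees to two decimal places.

|L|² = l(l+1)ℏ² = 42ℏ², so |L| = √42 ℏ.
L_z = m_l ℏ = −6ℏ.
cos θ = L_z/|L| = -6/√42, so θ ≈ 157.79°.

θ ≈ 157.79°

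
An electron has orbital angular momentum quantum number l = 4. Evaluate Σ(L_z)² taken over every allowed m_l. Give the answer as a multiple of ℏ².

Σ(L_z)² = 60 ℏ²

m_l ∈ {-4, -3, -2, -1, 0, 1, 2, 3, 4}.
Σ m_l² = 2·(1 + 4 + 9 + 16) = 60.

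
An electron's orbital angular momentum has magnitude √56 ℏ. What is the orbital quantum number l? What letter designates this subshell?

l = 7 (k orbital)

Since |L|² = l(l+1)ℏ², l(l+1) = 56.
Solving: l = 7.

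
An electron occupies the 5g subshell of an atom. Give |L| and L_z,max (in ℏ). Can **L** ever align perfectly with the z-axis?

No: L_z,max = 4ℏ < |L| = 2√5 ℏ ≈ 4.472ℏ

The 5g subshell has l = 4.
|L| = 2√5 ℏ ≈ 4.4721ℏ, while L_z,max = lℏ = 4ℏ.
Since |L| > L_z,max, the vector can never point exactly along z; the closest it comes is θ_min = arccos(4/√20) ≈ 26.6°.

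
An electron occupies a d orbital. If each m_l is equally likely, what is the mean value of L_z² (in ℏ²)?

The letter d corresponds to l = 2.
The allowed m_l values are -2, -1, 0, 1, 2.
Average of L_z² over 5 states: 10/5 ℏ² = 2 ℏ².

⟨L_z²⟩ = 2 ℏ²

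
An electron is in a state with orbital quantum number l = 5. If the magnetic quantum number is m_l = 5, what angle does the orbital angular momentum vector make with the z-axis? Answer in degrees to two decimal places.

|L|² = l(l+1)ℏ² = 30ℏ², so |L| = √30 ℏ.
L_z = m_l ℏ = 5ℏ.
cos θ = L_z/|L| = 5/√30, so θ ≈ 24.09°.

θ ≈ 24.09°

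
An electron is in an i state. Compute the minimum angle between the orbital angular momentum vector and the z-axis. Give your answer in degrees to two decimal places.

θ_min ≈ 22.21°

For an i orbital, l = 6.
|L|² = l(l+1)ℏ² = 42ℏ², so |L| = √42 ℏ.
The smallest angle corresponds to the largest L_z, i.e. m_l = l = 6, giving L_z = 6ℏ.
cos θ_min = 6/√42, so θ_min ≈ 22.21°.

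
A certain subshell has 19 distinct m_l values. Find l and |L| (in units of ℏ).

2l + 1 = 19 ⇒ l = 9.
Then |L| = √(l(l+1)) ℏ = 3√10 ℏ.

l = 9, |L| = 3√10 ℏ ≈ 9.487ℏ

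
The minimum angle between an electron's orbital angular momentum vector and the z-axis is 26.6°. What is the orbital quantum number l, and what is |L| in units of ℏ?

At minimum angle, m_l = l, so cos θ = l/√(l(l+1)); cos²θ = l/(l+1) = 0.7995.
Solving: l = 4.
Then |L| = ℏ√(4·5) = 2√5 ℏ.

l = 4, |L| = 2√5 ℏ ≈ 4.472ℏ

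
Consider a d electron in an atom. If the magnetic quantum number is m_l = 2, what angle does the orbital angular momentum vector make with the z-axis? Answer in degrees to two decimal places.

The letter d corresponds to l = 2.
|L| = ℏ√(l(l+1)) = √6 ℏ.
L_z = m_l ℏ = 2ℏ.
cos θ = L_z/|L| = 2/√6, so θ ≈ 35.26°.

θ ≈ 35.26°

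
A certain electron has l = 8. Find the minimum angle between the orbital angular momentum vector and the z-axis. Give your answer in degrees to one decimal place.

|L|² = l(l+1)ℏ² = 72ℏ², so |L| = 6√2 ℏ.
The smallest angle corresponds to the largest L_z, i.e. m_l = l = 8, giving L_z = 8ℏ.
cos θ_min = 8/√72, so θ_min ≈ 19.5°.

θ_min ≈ 19.5°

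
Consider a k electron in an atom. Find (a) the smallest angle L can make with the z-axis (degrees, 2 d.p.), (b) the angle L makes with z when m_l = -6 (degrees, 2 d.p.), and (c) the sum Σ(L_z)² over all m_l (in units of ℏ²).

θ_min ≈ 20.70°; θ(m_l=-6) ≈ 143.30°; Σ(L_z)² = 280 ℏ²

The letter k corresponds to l = 7.
cos θ_min = 7/√56, so θ_min ≈ 20.70°.
For m_l = -6: cos θ = -6/√56, θ ≈ 143.30°.
Σ m_l² = 280, so Σ(L_z)² = 280 ℏ².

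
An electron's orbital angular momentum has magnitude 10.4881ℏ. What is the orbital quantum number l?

(|L|/ℏ)² = l(l+1) = 110.
Solving: l = 10.

l = 10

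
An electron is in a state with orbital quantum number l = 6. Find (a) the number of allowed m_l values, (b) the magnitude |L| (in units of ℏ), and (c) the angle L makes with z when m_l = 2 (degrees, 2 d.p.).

There are 2l+1 = 13 values of m_l.
|L| = ℏ√(6·7) = √42 ℏ ≈ 6.481ℏ.
For m_l = 2: cos θ = 2/√42, θ ≈ 72.02°.

13 values; |L| = √42 ℏ ≈ 6.481ℏ; θ(m_l=2) ≈ 72.02°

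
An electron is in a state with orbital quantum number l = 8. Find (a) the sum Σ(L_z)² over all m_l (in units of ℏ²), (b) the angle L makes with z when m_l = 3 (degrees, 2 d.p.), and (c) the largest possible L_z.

Σ(L_z)² = 408 ℏ²; θ(m_l=3) ≈ 69.30°; L_z,max = 8ℏ

Σ m_l² = 408, so Σ(L_z)² = 408 ℏ².
For m_l = 3: cos θ = 3/√72, θ ≈ 69.30°.
L_z,max = lℏ = 8ℏ.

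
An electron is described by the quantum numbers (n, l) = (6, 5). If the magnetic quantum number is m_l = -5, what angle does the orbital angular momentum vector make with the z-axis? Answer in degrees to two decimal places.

|L| = √(l(l+1)) ℏ = √30 ℏ.
L_z = m_l ℏ = −5ℏ.
cos θ = L_z/|L| = -5/√30, so θ ≈ 155.91°.

θ ≈ 155.91°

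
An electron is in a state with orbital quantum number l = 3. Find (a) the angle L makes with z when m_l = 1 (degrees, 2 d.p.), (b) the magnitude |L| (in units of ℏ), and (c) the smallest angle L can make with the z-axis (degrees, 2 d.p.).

θ(m_l=1) ≈ 73.22°; |L| = 2√3 ℏ ≈ 3.464ℏ; θ_min ≈ 30.00°

For m_l = 1: cos θ = 1/√12, θ ≈ 73.22°.
|L| = ℏ√(3·4) = 2√3 ℏ ≈ 3.464ℏ.
cos θ_min = 3/√12, so θ_min ≈ 30.00°.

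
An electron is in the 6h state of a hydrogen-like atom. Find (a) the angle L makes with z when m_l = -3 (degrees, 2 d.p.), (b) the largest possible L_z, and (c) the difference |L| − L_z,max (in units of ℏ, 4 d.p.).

6h means n = 6, l = 5.
For m_l = -3: cos θ = -3/√30, θ ≈ 123.21°.
L_z,max = lℏ = 5ℏ.
|L| − L_z,max = (√30 − 5)ℏ ≈ 0.4772ℏ.

θ(m_l=-3) ≈ 123.21°; L_z,max = 5ℏ; |L|−L_z,max ≈ 0.4772ℏ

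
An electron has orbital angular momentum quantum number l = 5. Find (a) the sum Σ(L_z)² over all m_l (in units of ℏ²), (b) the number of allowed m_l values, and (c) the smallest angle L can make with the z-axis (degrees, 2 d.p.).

Σ m_l² = 110, so Σ(L_z)² = 110 ℏ².
There are 2l+1 = 11 values of m_l.
cos θ_min = 5/√30, so θ_min ≈ 24.09°.

Σ(L_z)² = 110 ℏ²; 11 values; θ_min ≈ 24.09°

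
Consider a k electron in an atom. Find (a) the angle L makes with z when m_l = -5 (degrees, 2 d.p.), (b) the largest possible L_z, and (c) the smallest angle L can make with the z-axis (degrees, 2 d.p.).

K corresponds to l = 7.
For m_l = -5: cos θ = -5/√56, θ ≈ 131.92°.
L_z,max = lℏ = 7ℏ.
cos θ_min = 7/√56, so θ_min ≈ 20.70°.

θ(m_l=-5) ≈ 131.92°; L_z,max = 7ℏ; θ_min ≈ 20.70°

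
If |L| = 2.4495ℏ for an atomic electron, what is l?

Since |L|² = l(l+1)ℏ², l(l+1) = 6.
The positive root is l = 2.

l = 2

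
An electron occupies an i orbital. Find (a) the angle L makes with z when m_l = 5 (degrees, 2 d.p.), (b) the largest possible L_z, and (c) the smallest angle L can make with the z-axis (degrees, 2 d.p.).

θ(m_l=5) ≈ 39.51°; L_z,max = 6ℏ; θ_min ≈ 22.21°

For an i orbital, l = 6.
For m_l = 5: cos θ = 5/√42, θ ≈ 39.51°.
L_z,max = lℏ = 6ℏ.
cos θ_min = 6/√42, so θ_min ≈ 22.21°.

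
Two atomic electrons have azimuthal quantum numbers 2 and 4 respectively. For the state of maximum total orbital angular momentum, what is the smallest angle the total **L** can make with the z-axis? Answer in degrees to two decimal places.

Angular momentum addition gives L = |l₁ − l₂|, …, l₁ + l₂.
So L can be 2, 3, 4, 5, 6.
The maximum is L = 6, with |L_tot| = ℏ√(6·7) = √42 ℏ.
The minimum angle with z is arccos(6/√42) ≈ 22.21°.

θ_min ≈ 22.21°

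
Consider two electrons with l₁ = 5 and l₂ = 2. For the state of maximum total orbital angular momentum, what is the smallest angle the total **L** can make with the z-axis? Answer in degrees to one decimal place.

θ_min ≈ 20.7°

The total orbital quantum number L ranges from |l₁ − l₂| to l₁ + l₂ in integer steps.
Allowed values: L = 3, 4, 5, 6, 7.
The maximum is L = 7, with |L_tot| = ℏ√(7·8) = 2√14 ℏ.
The minimum angle with z is arccos(7/√56) ≈ 20.7°.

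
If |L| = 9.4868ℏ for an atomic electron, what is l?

l = 9

(|L|/ℏ)² = l(l+1) = 90.
Solving: l = 9.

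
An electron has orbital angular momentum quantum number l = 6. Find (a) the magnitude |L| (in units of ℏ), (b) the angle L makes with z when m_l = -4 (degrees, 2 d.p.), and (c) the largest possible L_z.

|L| = ℏ√(6·7) = √42 ℏ ≈ 6.481ℏ.
For m_l = -4: cos θ = -4/√42, θ ≈ 128.11°.
L_z,max = lℏ = 6ℏ.

|L| = √42 ℏ ≈ 6.481ℏ; θ(m_l=-4) ≈ 128.11°; L_z,max = 6ℏ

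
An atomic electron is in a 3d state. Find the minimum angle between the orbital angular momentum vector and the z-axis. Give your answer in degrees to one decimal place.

θ_min ≈ 35.3°

The 3d subshell has l = 2.
|L| = √(l(l+1)) ℏ = √6 ℏ.
The smallest angle corresponds to the largest L_z, i.e. m_l = l = 2, giving L_z = 2ℏ.
cos θ_min = 2/√6, so θ_min ≈ 35.3°.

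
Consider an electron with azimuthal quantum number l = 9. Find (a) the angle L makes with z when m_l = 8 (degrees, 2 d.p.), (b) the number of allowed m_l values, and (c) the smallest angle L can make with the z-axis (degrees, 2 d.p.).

For m_l = 8: cos θ = 8/√90, θ ≈ 32.51°.
There are 2l+1 = 19 values of m_l.
cos θ_min = 9/√90, so θ_min ≈ 18.43°.

θ(m_l=8) ≈ 32.51°; 19 values; θ_min ≈ 18.43°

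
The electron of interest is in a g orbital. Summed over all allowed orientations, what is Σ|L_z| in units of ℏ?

Σ|L_z| = 20 ℏ

The letter g corresponds to l = 4.
The allowed m_l values are -4, -3, -2, -1, 0, 1, 2, 3, 4.
Σ|m_l| = 2·4(4+1)/2 = 20.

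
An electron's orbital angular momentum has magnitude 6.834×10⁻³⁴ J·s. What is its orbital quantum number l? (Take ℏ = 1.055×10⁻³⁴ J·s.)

In units of ℏ, |L| ≈ 6.478.
(|L|/ℏ)² = l(l+1) ≈ 41.96 ⇒ l = 6.

l = 6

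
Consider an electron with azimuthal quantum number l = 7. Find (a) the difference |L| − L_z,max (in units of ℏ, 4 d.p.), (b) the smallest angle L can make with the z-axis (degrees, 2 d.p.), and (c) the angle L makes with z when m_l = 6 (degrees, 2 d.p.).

|L| − L_z,max = (2√14 − 7)ℏ ≈ 0.4833ℏ.
cos θ_min = 7/√56, so θ_min ≈ 20.70°.
For m_l = 6: cos θ = 6/√56, θ ≈ 36.70°.

|L|−L_z,max ≈ 0.4833ℏ; θ_min ≈ 20.70°; θ(m_l=6) ≈ 36.70°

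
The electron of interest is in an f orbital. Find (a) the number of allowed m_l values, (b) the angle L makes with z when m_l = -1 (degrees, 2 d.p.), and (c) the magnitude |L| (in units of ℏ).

7 values; θ(m_l=-1) ≈ 106.78°; |L| = 2√3 ℏ ≈ 3.464ℏ

The letter f corresponds to l = 3.
There are 2l+1 = 7 values of m_l.
For m_l = -1: cos θ = -1/√12, θ ≈ 106.78°.
|L| = ℏ√(3·4) = 2√3 ℏ ≈ 3.464ℏ.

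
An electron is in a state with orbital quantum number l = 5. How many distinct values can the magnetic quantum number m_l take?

11

The number of m_l values is 2l + 1 = 2·5 + 1 = 11.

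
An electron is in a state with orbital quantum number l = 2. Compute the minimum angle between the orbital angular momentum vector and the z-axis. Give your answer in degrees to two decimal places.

|L| = ℏ√(l(l+1)) = √6 ℏ.
The smallest angle corresponds to the largest L_z, i.e. m_l = l = 2, giving L_z = 2ℏ.
cos θ_min = 2/√6, so θ_min ≈ 35.26°.

θ_min ≈ 35.26°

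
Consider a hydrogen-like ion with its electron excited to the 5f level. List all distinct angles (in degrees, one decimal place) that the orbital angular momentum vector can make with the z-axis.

The 5f level has l = 3.
|L| = √(l(l+1)) ℏ = 2√3 ℏ.
cos θ = m_l/√12 for each m_l ∈ {-3, -2, -1, 0, 1, 2, 3}.

θ ∈ {30.0°, 54.7°, 73.2°, 90.0°, 106.8°, 125.3°, 150.0°}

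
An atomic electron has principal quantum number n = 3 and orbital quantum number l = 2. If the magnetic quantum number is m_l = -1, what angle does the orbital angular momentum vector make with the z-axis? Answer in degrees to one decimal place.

θ ≈ 114.1°

|L|² = l(l+1)ℏ² = 6ℏ², so |L| = √6 ℏ.
L_z = m_l ℏ = −1ℏ.
cos θ = L_z/|L| = -1/√6, so θ ≈ 114.1°.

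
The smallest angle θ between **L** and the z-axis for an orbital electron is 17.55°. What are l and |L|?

cos θ_min = l/√(l(l+1)) = √(l/(l+1)), so l/(l+1) = cos²(17.55°) = 0.9091.
l = cos²θ/sin²θ ≈ 10.
Then |L| = ℏ√(10·11) = √110 ℏ.

l = 10, |L| = √110 ℏ ≈ 10.488ℏ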